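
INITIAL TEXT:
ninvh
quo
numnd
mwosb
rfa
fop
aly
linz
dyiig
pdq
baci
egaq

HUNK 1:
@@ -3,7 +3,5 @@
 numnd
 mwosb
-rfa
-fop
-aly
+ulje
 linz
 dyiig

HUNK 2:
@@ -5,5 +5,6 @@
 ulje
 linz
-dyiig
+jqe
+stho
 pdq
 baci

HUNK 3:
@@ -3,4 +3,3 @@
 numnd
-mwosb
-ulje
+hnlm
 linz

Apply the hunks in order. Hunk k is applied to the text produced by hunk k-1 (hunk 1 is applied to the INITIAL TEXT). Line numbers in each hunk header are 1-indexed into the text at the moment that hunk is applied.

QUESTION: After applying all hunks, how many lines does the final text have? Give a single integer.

Hunk 1: at line 3 remove [rfa,fop,aly] add [ulje] -> 10 lines: ninvh quo numnd mwosb ulje linz dyiig pdq baci egaq
Hunk 2: at line 5 remove [dyiig] add [jqe,stho] -> 11 lines: ninvh quo numnd mwosb ulje linz jqe stho pdq baci egaq
Hunk 3: at line 3 remove [mwosb,ulje] add [hnlm] -> 10 lines: ninvh quo numnd hnlm linz jqe stho pdq baci egaq
Final line count: 10

Answer: 10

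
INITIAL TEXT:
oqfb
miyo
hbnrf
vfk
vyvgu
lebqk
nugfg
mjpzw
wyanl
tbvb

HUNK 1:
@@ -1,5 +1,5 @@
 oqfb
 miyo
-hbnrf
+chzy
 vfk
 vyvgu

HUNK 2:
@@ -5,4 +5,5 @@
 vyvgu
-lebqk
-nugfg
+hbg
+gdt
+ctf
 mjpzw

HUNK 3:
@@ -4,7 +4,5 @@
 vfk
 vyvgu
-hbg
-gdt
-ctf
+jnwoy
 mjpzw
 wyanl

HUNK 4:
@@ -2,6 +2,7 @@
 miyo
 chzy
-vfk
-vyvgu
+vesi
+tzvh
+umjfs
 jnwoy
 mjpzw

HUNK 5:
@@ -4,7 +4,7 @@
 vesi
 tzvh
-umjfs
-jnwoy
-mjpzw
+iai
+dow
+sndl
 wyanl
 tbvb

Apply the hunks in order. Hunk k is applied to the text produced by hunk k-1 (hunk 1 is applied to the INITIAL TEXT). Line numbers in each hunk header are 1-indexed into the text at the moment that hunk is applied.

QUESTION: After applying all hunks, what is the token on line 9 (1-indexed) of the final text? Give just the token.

Answer: wyanl

Derivation:
Hunk 1: at line 1 remove [hbnrf] add [chzy] -> 10 lines: oqfb miyo chzy vfk vyvgu lebqk nugfg mjpzw wyanl tbvb
Hunk 2: at line 5 remove [lebqk,nugfg] add [hbg,gdt,ctf] -> 11 lines: oqfb miyo chzy vfk vyvgu hbg gdt ctf mjpzw wyanl tbvb
Hunk 3: at line 4 remove [hbg,gdt,ctf] add [jnwoy] -> 9 lines: oqfb miyo chzy vfk vyvgu jnwoy mjpzw wyanl tbvb
Hunk 4: at line 2 remove [vfk,vyvgu] add [vesi,tzvh,umjfs] -> 10 lines: oqfb miyo chzy vesi tzvh umjfs jnwoy mjpzw wyanl tbvb
Hunk 5: at line 4 remove [umjfs,jnwoy,mjpzw] add [iai,dow,sndl] -> 10 lines: oqfb miyo chzy vesi tzvh iai dow sndl wyanl tbvb
Final line 9: wyanl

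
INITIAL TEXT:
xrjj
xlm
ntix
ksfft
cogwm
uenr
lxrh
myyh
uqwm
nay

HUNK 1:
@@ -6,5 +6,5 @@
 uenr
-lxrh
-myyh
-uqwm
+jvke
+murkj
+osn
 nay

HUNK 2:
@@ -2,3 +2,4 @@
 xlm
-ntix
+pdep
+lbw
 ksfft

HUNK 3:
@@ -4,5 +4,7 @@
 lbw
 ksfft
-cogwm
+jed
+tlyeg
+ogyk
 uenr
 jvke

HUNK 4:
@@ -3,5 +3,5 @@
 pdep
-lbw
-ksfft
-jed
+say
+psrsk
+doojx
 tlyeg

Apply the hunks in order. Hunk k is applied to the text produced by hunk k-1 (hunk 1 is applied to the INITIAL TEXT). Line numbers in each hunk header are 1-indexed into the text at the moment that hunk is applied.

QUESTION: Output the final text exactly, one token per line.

Answer: xrjj
xlm
pdep
say
psrsk
doojx
tlyeg
ogyk
uenr
jvke
murkj
osn
nay

Derivation:
Hunk 1: at line 6 remove [lxrh,myyh,uqwm] add [jvke,murkj,osn] -> 10 lines: xrjj xlm ntix ksfft cogwm uenr jvke murkj osn nay
Hunk 2: at line 2 remove [ntix] add [pdep,lbw] -> 11 lines: xrjj xlm pdep lbw ksfft cogwm uenr jvke murkj osn nay
Hunk 3: at line 4 remove [cogwm] add [jed,tlyeg,ogyk] -> 13 lines: xrjj xlm pdep lbw ksfft jed tlyeg ogyk uenr jvke murkj osn nay
Hunk 4: at line 3 remove [lbw,ksfft,jed] add [say,psrsk,doojx] -> 13 lines: xrjj xlm pdep say psrsk doojx tlyeg ogyk uenr jvke murkj osn nay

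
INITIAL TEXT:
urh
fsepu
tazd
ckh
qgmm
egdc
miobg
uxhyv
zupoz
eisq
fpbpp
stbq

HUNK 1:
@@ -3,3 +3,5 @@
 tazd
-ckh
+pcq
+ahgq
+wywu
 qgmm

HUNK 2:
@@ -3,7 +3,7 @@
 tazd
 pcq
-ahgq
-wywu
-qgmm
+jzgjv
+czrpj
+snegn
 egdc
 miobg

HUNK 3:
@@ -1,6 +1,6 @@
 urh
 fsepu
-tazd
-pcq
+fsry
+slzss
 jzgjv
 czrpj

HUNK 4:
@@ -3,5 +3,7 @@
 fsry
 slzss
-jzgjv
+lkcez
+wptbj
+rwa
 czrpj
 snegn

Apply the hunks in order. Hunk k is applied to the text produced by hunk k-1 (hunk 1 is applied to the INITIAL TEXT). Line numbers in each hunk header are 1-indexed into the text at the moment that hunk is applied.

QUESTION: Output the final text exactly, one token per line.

Hunk 1: at line 3 remove [ckh] add [pcq,ahgq,wywu] -> 14 lines: urh fsepu tazd pcq ahgq wywu qgmm egdc miobg uxhyv zupoz eisq fpbpp stbq
Hunk 2: at line 3 remove [ahgq,wywu,qgmm] add [jzgjv,czrpj,snegn] -> 14 lines: urh fsepu tazd pcq jzgjv czrpj snegn egdc miobg uxhyv zupoz eisq fpbpp stbq
Hunk 3: at line 1 remove [tazd,pcq] add [fsry,slzss] -> 14 lines: urh fsepu fsry slzss jzgjv czrpj snegn egdc miobg uxhyv zupoz eisq fpbpp stbq
Hunk 4: at line 3 remove [jzgjv] add [lkcez,wptbj,rwa] -> 16 lines: urh fsepu fsry slzss lkcez wptbj rwa czrpj snegn egdc miobg uxhyv zupoz eisq fpbpp stbq

Answer: urh
fsepu
fsry
slzss
lkcez
wptbj
rwa
czrpj
snegn
egdc
miobg
uxhyv
zupoz
eisq
fpbpp
stbq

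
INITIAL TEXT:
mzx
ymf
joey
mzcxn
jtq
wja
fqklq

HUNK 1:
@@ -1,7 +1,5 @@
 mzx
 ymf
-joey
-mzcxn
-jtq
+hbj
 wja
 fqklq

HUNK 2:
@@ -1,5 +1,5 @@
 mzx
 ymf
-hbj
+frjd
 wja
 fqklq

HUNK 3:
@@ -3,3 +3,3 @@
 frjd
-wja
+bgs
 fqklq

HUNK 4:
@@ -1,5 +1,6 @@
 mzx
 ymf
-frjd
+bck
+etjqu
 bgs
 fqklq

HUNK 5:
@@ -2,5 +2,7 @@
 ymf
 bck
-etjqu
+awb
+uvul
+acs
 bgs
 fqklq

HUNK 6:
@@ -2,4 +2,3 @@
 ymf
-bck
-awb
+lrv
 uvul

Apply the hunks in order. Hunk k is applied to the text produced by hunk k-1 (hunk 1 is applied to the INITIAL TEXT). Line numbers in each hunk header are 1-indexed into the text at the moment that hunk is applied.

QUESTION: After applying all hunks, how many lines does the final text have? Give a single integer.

Hunk 1: at line 1 remove [joey,mzcxn,jtq] add [hbj] -> 5 lines: mzx ymf hbj wja fqklq
Hunk 2: at line 1 remove [hbj] add [frjd] -> 5 lines: mzx ymf frjd wja fqklq
Hunk 3: at line 3 remove [wja] add [bgs] -> 5 lines: mzx ymf frjd bgs fqklq
Hunk 4: at line 1 remove [frjd] add [bck,etjqu] -> 6 lines: mzx ymf bck etjqu bgs fqklq
Hunk 5: at line 2 remove [etjqu] add [awb,uvul,acs] -> 8 lines: mzx ymf bck awb uvul acs bgs fqklq
Hunk 6: at line 2 remove [bck,awb] add [lrv] -> 7 lines: mzx ymf lrv uvul acs bgs fqklq
Final line count: 7

Answer: 7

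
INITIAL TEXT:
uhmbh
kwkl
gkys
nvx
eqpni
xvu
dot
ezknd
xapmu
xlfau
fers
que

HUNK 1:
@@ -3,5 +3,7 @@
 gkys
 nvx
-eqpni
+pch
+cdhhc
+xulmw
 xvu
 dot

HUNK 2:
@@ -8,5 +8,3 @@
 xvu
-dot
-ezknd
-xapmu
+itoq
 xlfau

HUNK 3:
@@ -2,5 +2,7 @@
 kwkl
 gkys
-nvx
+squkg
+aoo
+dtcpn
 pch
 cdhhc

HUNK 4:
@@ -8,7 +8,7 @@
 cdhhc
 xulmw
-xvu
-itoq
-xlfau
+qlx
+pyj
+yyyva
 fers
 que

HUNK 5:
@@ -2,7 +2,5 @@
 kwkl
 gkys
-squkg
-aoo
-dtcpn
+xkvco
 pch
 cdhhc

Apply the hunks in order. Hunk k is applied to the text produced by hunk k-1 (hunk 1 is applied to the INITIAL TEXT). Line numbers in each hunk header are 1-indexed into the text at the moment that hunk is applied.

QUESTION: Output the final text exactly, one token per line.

Answer: uhmbh
kwkl
gkys
xkvco
pch
cdhhc
xulmw
qlx
pyj
yyyva
fers
que

Derivation:
Hunk 1: at line 3 remove [eqpni] add [pch,cdhhc,xulmw] -> 14 lines: uhmbh kwkl gkys nvx pch cdhhc xulmw xvu dot ezknd xapmu xlfau fers que
Hunk 2: at line 8 remove [dot,ezknd,xapmu] add [itoq] -> 12 lines: uhmbh kwkl gkys nvx pch cdhhc xulmw xvu itoq xlfau fers que
Hunk 3: at line 2 remove [nvx] add [squkg,aoo,dtcpn] -> 14 lines: uhmbh kwkl gkys squkg aoo dtcpn pch cdhhc xulmw xvu itoq xlfau fers que
Hunk 4: at line 8 remove [xvu,itoq,xlfau] add [qlx,pyj,yyyva] -> 14 lines: uhmbh kwkl gkys squkg aoo dtcpn pch cdhhc xulmw qlx pyj yyyva fers que
Hunk 5: at line 2 remove [squkg,aoo,dtcpn] add [xkvco] -> 12 lines: uhmbh kwkl gkys xkvco pch cdhhc xulmw qlx pyj yyyva fers que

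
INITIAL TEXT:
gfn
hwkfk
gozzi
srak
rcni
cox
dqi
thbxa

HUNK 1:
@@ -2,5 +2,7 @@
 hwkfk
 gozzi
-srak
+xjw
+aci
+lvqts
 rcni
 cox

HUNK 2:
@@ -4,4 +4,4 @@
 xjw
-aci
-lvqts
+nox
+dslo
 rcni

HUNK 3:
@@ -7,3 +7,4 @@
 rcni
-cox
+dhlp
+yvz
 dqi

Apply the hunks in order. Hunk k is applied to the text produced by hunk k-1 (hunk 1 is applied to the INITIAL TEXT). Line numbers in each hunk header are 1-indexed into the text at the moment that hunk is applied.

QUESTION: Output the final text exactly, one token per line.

Hunk 1: at line 2 remove [srak] add [xjw,aci,lvqts] -> 10 lines: gfn hwkfk gozzi xjw aci lvqts rcni cox dqi thbxa
Hunk 2: at line 4 remove [aci,lvqts] add [nox,dslo] -> 10 lines: gfn hwkfk gozzi xjw nox dslo rcni cox dqi thbxa
Hunk 3: at line 7 remove [cox] add [dhlp,yvz] -> 11 lines: gfn hwkfk gozzi xjw nox dslo rcni dhlp yvz dqi thbxa

Answer: gfn
hwkfk
gozzi
xjw
nox
dslo
rcni
dhlp
yvz
dqi
thbxa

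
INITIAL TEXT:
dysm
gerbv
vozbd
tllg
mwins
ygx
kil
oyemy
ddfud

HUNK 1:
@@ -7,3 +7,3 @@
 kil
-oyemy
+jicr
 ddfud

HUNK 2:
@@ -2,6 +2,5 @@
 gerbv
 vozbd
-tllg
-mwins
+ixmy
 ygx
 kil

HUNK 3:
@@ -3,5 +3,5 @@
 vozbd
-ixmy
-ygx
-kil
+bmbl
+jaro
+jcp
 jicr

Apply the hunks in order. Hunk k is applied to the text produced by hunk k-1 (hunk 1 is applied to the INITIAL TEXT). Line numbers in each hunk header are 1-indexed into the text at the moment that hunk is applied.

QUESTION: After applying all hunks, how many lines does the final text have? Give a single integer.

Answer: 8

Derivation:
Hunk 1: at line 7 remove [oyemy] add [jicr] -> 9 lines: dysm gerbv vozbd tllg mwins ygx kil jicr ddfud
Hunk 2: at line 2 remove [tllg,mwins] add [ixmy] -> 8 lines: dysm gerbv vozbd ixmy ygx kil jicr ddfud
Hunk 3: at line 3 remove [ixmy,ygx,kil] add [bmbl,jaro,jcp] -> 8 lines: dysm gerbv vozbd bmbl jaro jcp jicr ddfud
Final line count: 8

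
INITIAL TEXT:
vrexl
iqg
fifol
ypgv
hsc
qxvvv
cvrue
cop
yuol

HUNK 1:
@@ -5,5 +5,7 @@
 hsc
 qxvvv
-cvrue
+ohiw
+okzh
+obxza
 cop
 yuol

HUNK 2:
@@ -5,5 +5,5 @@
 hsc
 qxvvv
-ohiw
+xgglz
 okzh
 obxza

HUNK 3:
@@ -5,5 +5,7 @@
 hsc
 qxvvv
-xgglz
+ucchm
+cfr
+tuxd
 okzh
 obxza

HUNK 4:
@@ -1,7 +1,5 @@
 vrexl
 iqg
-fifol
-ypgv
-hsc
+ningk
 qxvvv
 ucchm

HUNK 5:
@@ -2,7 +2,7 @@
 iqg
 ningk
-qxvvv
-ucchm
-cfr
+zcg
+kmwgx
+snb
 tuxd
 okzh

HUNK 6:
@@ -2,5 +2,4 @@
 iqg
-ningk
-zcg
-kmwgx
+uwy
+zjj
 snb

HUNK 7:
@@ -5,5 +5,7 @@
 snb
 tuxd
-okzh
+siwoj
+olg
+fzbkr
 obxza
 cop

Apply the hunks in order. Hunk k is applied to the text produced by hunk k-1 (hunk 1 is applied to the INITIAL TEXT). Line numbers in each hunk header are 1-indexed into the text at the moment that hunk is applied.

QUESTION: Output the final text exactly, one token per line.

Answer: vrexl
iqg
uwy
zjj
snb
tuxd
siwoj
olg
fzbkr
obxza
cop
yuol

Derivation:
Hunk 1: at line 5 remove [cvrue] add [ohiw,okzh,obxza] -> 11 lines: vrexl iqg fifol ypgv hsc qxvvv ohiw okzh obxza cop yuol
Hunk 2: at line 5 remove [ohiw] add [xgglz] -> 11 lines: vrexl iqg fifol ypgv hsc qxvvv xgglz okzh obxza cop yuol
Hunk 3: at line 5 remove [xgglz] add [ucchm,cfr,tuxd] -> 13 lines: vrexl iqg fifol ypgv hsc qxvvv ucchm cfr tuxd okzh obxza cop yuol
Hunk 4: at line 1 remove [fifol,ypgv,hsc] add [ningk] -> 11 lines: vrexl iqg ningk qxvvv ucchm cfr tuxd okzh obxza cop yuol
Hunk 5: at line 2 remove [qxvvv,ucchm,cfr] add [zcg,kmwgx,snb] -> 11 lines: vrexl iqg ningk zcg kmwgx snb tuxd okzh obxza cop yuol
Hunk 6: at line 2 remove [ningk,zcg,kmwgx] add [uwy,zjj] -> 10 lines: vrexl iqg uwy zjj snb tuxd okzh obxza cop yuol
Hunk 7: at line 5 remove [okzh] add [siwoj,olg,fzbkr] -> 12 lines: vrexl iqg uwy zjj snb tuxd siwoj olg fzbkr obxza cop yuol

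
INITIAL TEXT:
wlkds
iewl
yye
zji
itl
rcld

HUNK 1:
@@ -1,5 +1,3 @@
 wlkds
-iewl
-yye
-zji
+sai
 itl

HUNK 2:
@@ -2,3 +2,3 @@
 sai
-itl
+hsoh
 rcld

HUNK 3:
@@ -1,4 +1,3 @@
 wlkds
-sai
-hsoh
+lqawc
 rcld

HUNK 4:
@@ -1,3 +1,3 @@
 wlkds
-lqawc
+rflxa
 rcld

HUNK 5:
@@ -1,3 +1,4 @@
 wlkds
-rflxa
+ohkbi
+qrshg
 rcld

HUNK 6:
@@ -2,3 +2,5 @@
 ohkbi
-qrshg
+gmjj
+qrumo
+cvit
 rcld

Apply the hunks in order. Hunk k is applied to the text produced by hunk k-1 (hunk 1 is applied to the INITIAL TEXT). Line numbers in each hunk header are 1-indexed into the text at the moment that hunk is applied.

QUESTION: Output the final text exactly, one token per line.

Hunk 1: at line 1 remove [iewl,yye,zji] add [sai] -> 4 lines: wlkds sai itl rcld
Hunk 2: at line 2 remove [itl] add [hsoh] -> 4 lines: wlkds sai hsoh rcld
Hunk 3: at line 1 remove [sai,hsoh] add [lqawc] -> 3 lines: wlkds lqawc rcld
Hunk 4: at line 1 remove [lqawc] add [rflxa] -> 3 lines: wlkds rflxa rcld
Hunk 5: at line 1 remove [rflxa] add [ohkbi,qrshg] -> 4 lines: wlkds ohkbi qrshg rcld
Hunk 6: at line 2 remove [qrshg] add [gmjj,qrumo,cvit] -> 6 lines: wlkds ohkbi gmjj qrumo cvit rcld

Answer: wlkds
ohkbi
gmjj
qrumo
cvit
rcld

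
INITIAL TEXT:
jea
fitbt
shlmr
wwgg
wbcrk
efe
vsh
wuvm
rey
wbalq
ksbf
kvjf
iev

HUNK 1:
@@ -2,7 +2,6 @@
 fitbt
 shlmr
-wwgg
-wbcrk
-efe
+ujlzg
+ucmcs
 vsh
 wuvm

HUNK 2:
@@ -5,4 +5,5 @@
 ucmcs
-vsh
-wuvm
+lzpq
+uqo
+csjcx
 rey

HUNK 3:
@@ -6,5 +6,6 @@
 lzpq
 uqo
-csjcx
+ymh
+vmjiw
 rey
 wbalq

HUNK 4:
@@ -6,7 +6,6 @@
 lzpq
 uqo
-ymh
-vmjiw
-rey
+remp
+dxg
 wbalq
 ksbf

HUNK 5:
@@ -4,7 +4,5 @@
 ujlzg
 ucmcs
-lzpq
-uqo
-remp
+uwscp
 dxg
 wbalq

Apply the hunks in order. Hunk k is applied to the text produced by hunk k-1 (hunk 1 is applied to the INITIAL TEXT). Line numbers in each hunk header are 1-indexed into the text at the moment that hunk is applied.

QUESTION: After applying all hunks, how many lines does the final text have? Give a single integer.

Answer: 11

Derivation:
Hunk 1: at line 2 remove [wwgg,wbcrk,efe] add [ujlzg,ucmcs] -> 12 lines: jea fitbt shlmr ujlzg ucmcs vsh wuvm rey wbalq ksbf kvjf iev
Hunk 2: at line 5 remove [vsh,wuvm] add [lzpq,uqo,csjcx] -> 13 lines: jea fitbt shlmr ujlzg ucmcs lzpq uqo csjcx rey wbalq ksbf kvjf iev
Hunk 3: at line 6 remove [csjcx] add [ymh,vmjiw] -> 14 lines: jea fitbt shlmr ujlzg ucmcs lzpq uqo ymh vmjiw rey wbalq ksbf kvjf iev
Hunk 4: at line 6 remove [ymh,vmjiw,rey] add [remp,dxg] -> 13 lines: jea fitbt shlmr ujlzg ucmcs lzpq uqo remp dxg wbalq ksbf kvjf iev
Hunk 5: at line 4 remove [lzpq,uqo,remp] add [uwscp] -> 11 lines: jea fitbt shlmr ujlzg ucmcs uwscp dxg wbalq ksbf kvjf iev
Final line count: 11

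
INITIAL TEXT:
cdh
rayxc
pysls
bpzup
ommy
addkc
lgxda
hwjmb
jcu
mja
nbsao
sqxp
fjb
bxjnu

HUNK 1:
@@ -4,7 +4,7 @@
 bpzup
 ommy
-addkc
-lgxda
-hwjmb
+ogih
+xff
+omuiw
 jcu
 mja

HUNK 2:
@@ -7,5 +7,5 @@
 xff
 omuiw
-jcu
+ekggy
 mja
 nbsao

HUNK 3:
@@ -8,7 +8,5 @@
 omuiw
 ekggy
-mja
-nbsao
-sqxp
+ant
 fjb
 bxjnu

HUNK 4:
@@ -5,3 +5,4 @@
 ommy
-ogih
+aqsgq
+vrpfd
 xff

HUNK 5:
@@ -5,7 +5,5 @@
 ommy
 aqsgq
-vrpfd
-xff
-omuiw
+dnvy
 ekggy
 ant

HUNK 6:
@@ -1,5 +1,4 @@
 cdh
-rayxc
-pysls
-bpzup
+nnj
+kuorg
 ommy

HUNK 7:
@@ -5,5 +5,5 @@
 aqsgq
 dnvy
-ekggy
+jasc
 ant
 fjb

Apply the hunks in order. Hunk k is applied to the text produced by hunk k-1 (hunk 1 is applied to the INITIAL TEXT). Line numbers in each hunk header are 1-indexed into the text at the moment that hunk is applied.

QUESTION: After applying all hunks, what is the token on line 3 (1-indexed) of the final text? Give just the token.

Answer: kuorg

Derivation:
Hunk 1: at line 4 remove [addkc,lgxda,hwjmb] add [ogih,xff,omuiw] -> 14 lines: cdh rayxc pysls bpzup ommy ogih xff omuiw jcu mja nbsao sqxp fjb bxjnu
Hunk 2: at line 7 remove [jcu] add [ekggy] -> 14 lines: cdh rayxc pysls bpzup ommy ogih xff omuiw ekggy mja nbsao sqxp fjb bxjnu
Hunk 3: at line 8 remove [mja,nbsao,sqxp] add [ant] -> 12 lines: cdh rayxc pysls bpzup ommy ogih xff omuiw ekggy ant fjb bxjnu
Hunk 4: at line 5 remove [ogih] add [aqsgq,vrpfd] -> 13 lines: cdh rayxc pysls bpzup ommy aqsgq vrpfd xff omuiw ekggy ant fjb bxjnu
Hunk 5: at line 5 remove [vrpfd,xff,omuiw] add [dnvy] -> 11 lines: cdh rayxc pysls bpzup ommy aqsgq dnvy ekggy ant fjb bxjnu
Hunk 6: at line 1 remove [rayxc,pysls,bpzup] add [nnj,kuorg] -> 10 lines: cdh nnj kuorg ommy aqsgq dnvy ekggy ant fjb bxjnu
Hunk 7: at line 5 remove [ekggy] add [jasc] -> 10 lines: cdh nnj kuorg ommy aqsgq dnvy jasc ant fjb bxjnu
Final line 3: kuorg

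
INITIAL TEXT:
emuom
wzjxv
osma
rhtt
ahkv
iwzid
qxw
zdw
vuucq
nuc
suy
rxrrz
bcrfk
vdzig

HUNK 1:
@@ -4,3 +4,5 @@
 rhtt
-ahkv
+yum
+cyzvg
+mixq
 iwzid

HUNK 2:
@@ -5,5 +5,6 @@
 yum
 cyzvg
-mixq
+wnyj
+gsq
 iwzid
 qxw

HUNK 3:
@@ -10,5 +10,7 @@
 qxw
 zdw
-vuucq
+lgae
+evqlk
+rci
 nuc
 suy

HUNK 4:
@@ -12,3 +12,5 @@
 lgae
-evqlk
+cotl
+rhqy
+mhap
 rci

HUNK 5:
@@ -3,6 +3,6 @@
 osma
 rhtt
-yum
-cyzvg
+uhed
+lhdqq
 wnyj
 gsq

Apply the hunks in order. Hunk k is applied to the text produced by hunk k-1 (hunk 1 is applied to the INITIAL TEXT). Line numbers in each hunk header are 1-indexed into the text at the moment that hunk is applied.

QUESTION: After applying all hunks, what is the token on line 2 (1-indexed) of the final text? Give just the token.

Answer: wzjxv

Derivation:
Hunk 1: at line 4 remove [ahkv] add [yum,cyzvg,mixq] -> 16 lines: emuom wzjxv osma rhtt yum cyzvg mixq iwzid qxw zdw vuucq nuc suy rxrrz bcrfk vdzig
Hunk 2: at line 5 remove [mixq] add [wnyj,gsq] -> 17 lines: emuom wzjxv osma rhtt yum cyzvg wnyj gsq iwzid qxw zdw vuucq nuc suy rxrrz bcrfk vdzig
Hunk 3: at line 10 remove [vuucq] add [lgae,evqlk,rci] -> 19 lines: emuom wzjxv osma rhtt yum cyzvg wnyj gsq iwzid qxw zdw lgae evqlk rci nuc suy rxrrz bcrfk vdzig
Hunk 4: at line 12 remove [evqlk] add [cotl,rhqy,mhap] -> 21 lines: emuom wzjxv osma rhtt yum cyzvg wnyj gsq iwzid qxw zdw lgae cotl rhqy mhap rci nuc suy rxrrz bcrfk vdzig
Hunk 5: at line 3 remove [yum,cyzvg] add [uhed,lhdqq] -> 21 lines: emuom wzjxv osma rhtt uhed lhdqq wnyj gsq iwzid qxw zdw lgae cotl rhqy mhap rci nuc suy rxrrz bcrfk vdzig
Final line 2: wzjxv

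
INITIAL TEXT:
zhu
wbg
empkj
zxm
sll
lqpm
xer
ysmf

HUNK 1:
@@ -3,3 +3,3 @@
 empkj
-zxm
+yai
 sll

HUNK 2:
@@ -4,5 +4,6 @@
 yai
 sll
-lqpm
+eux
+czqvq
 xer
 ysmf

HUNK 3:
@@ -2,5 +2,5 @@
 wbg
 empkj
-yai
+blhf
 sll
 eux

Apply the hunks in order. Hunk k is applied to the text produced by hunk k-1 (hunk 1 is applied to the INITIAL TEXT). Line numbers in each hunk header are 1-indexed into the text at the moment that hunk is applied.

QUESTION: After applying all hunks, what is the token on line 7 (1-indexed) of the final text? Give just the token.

Hunk 1: at line 3 remove [zxm] add [yai] -> 8 lines: zhu wbg empkj yai sll lqpm xer ysmf
Hunk 2: at line 4 remove [lqpm] add [eux,czqvq] -> 9 lines: zhu wbg empkj yai sll eux czqvq xer ysmf
Hunk 3: at line 2 remove [yai] add [blhf] -> 9 lines: zhu wbg empkj blhf sll eux czqvq xer ysmf
Final line 7: czqvq

Answer: czqvq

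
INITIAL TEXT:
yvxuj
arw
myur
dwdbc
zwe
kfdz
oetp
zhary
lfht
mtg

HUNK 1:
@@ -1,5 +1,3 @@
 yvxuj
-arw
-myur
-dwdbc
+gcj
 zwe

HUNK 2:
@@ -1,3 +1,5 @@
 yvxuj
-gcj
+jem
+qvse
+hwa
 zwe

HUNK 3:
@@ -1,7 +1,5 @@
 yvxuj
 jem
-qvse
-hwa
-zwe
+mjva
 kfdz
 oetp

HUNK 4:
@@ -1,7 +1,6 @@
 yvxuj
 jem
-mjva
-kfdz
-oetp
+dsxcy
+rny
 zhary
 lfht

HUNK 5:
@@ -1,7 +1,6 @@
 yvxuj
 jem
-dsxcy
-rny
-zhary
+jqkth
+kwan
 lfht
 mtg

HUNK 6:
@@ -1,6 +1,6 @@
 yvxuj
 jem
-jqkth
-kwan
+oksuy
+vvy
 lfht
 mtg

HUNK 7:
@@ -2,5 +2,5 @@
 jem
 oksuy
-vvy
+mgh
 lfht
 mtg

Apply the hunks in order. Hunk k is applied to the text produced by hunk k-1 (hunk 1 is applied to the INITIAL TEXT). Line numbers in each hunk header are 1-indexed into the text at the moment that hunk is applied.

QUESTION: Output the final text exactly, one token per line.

Answer: yvxuj
jem
oksuy
mgh
lfht
mtg

Derivation:
Hunk 1: at line 1 remove [arw,myur,dwdbc] add [gcj] -> 8 lines: yvxuj gcj zwe kfdz oetp zhary lfht mtg
Hunk 2: at line 1 remove [gcj] add [jem,qvse,hwa] -> 10 lines: yvxuj jem qvse hwa zwe kfdz oetp zhary lfht mtg
Hunk 3: at line 1 remove [qvse,hwa,zwe] add [mjva] -> 8 lines: yvxuj jem mjva kfdz oetp zhary lfht mtg
Hunk 4: at line 1 remove [mjva,kfdz,oetp] add [dsxcy,rny] -> 7 lines: yvxuj jem dsxcy rny zhary lfht mtg
Hunk 5: at line 1 remove [dsxcy,rny,zhary] add [jqkth,kwan] -> 6 lines: yvxuj jem jqkth kwan lfht mtg
Hunk 6: at line 1 remove [jqkth,kwan] add [oksuy,vvy] -> 6 lines: yvxuj jem oksuy vvy lfht mtg
Hunk 7: at line 2 remove [vvy] add [mgh] -> 6 lines: yvxuj jem oksuy mgh lfht mtg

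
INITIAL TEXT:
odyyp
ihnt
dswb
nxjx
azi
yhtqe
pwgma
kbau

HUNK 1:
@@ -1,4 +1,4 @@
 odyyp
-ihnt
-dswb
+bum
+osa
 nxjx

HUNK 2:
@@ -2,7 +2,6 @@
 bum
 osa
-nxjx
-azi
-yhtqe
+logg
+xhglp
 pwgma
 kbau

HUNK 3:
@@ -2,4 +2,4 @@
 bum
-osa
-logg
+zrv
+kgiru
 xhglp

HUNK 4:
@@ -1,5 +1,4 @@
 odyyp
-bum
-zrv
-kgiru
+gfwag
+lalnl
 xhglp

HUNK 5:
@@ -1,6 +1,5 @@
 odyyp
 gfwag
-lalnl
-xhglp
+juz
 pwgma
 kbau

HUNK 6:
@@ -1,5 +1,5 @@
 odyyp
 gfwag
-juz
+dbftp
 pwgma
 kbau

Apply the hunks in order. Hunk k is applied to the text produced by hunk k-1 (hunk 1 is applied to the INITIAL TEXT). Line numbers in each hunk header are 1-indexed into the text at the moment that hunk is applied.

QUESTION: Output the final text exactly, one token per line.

Answer: odyyp
gfwag
dbftp
pwgma
kbau

Derivation:
Hunk 1: at line 1 remove [ihnt,dswb] add [bum,osa] -> 8 lines: odyyp bum osa nxjx azi yhtqe pwgma kbau
Hunk 2: at line 2 remove [nxjx,azi,yhtqe] add [logg,xhglp] -> 7 lines: odyyp bum osa logg xhglp pwgma kbau
Hunk 3: at line 2 remove [osa,logg] add [zrv,kgiru] -> 7 lines: odyyp bum zrv kgiru xhglp pwgma kbau
Hunk 4: at line 1 remove [bum,zrv,kgiru] add [gfwag,lalnl] -> 6 lines: odyyp gfwag lalnl xhglp pwgma kbau
Hunk 5: at line 1 remove [lalnl,xhglp] add [juz] -> 5 lines: odyyp gfwag juz pwgma kbau
Hunk 6: at line 1 remove [juz] add [dbftp] -> 5 lines: odyyp gfwag dbftp pwgma kbau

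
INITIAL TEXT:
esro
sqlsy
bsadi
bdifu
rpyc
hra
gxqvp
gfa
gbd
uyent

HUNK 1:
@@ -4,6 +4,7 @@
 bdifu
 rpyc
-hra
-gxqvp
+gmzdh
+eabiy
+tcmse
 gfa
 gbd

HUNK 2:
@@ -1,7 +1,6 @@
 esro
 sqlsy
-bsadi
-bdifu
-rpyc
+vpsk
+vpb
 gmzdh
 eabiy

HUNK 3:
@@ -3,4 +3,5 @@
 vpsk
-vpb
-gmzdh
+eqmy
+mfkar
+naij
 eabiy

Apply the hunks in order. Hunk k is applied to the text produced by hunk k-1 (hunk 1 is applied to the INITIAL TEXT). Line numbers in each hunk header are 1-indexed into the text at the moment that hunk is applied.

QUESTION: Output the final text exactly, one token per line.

Answer: esro
sqlsy
vpsk
eqmy
mfkar
naij
eabiy
tcmse
gfa
gbd
uyent

Derivation:
Hunk 1: at line 4 remove [hra,gxqvp] add [gmzdh,eabiy,tcmse] -> 11 lines: esro sqlsy bsadi bdifu rpyc gmzdh eabiy tcmse gfa gbd uyent
Hunk 2: at line 1 remove [bsadi,bdifu,rpyc] add [vpsk,vpb] -> 10 lines: esro sqlsy vpsk vpb gmzdh eabiy tcmse gfa gbd uyent
Hunk 3: at line 3 remove [vpb,gmzdh] add [eqmy,mfkar,naij] -> 11 lines: esro sqlsy vpsk eqmy mfkar naij eabiy tcmse gfa gbd uyent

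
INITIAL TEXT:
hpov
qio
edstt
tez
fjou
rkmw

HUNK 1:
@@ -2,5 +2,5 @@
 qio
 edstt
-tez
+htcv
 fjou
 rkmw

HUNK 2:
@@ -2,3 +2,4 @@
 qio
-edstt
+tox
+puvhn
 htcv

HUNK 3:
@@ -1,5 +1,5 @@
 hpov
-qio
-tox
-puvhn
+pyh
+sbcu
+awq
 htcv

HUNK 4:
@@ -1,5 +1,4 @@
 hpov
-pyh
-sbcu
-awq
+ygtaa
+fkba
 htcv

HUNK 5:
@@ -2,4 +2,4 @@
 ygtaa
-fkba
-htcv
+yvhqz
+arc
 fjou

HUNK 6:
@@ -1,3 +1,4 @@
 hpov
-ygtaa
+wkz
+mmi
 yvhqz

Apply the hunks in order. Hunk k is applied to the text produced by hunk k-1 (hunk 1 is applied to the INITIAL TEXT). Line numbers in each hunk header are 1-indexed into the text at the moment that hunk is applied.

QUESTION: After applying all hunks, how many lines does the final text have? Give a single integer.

Hunk 1: at line 2 remove [tez] add [htcv] -> 6 lines: hpov qio edstt htcv fjou rkmw
Hunk 2: at line 2 remove [edstt] add [tox,puvhn] -> 7 lines: hpov qio tox puvhn htcv fjou rkmw
Hunk 3: at line 1 remove [qio,tox,puvhn] add [pyh,sbcu,awq] -> 7 lines: hpov pyh sbcu awq htcv fjou rkmw
Hunk 4: at line 1 remove [pyh,sbcu,awq] add [ygtaa,fkba] -> 6 lines: hpov ygtaa fkba htcv fjou rkmw
Hunk 5: at line 2 remove [fkba,htcv] add [yvhqz,arc] -> 6 lines: hpov ygtaa yvhqz arc fjou rkmw
Hunk 6: at line 1 remove [ygtaa] add [wkz,mmi] -> 7 lines: hpov wkz mmi yvhqz arc fjou rkmw
Final line count: 7

Answer: 7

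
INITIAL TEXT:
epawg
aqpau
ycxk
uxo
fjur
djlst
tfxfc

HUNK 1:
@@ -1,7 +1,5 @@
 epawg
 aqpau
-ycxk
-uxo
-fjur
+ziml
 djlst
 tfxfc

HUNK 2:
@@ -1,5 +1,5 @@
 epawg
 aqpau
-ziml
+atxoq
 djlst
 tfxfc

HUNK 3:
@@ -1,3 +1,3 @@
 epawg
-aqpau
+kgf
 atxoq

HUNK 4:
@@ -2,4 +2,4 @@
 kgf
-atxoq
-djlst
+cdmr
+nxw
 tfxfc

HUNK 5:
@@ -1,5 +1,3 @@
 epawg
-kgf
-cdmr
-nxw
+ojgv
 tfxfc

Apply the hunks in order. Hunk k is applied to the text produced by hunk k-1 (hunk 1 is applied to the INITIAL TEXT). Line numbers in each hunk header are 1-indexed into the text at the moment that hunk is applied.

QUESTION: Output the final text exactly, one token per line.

Answer: epawg
ojgv
tfxfc

Derivation:
Hunk 1: at line 1 remove [ycxk,uxo,fjur] add [ziml] -> 5 lines: epawg aqpau ziml djlst tfxfc
Hunk 2: at line 1 remove [ziml] add [atxoq] -> 5 lines: epawg aqpau atxoq djlst tfxfc
Hunk 3: at line 1 remove [aqpau] add [kgf] -> 5 lines: epawg kgf atxoq djlst tfxfc
Hunk 4: at line 2 remove [atxoq,djlst] add [cdmr,nxw] -> 5 lines: epawg kgf cdmr nxw tfxfc
Hunk 5: at line 1 remove [kgf,cdmr,nxw] add [ojgv] -> 3 lines: epawg ojgv tfxfc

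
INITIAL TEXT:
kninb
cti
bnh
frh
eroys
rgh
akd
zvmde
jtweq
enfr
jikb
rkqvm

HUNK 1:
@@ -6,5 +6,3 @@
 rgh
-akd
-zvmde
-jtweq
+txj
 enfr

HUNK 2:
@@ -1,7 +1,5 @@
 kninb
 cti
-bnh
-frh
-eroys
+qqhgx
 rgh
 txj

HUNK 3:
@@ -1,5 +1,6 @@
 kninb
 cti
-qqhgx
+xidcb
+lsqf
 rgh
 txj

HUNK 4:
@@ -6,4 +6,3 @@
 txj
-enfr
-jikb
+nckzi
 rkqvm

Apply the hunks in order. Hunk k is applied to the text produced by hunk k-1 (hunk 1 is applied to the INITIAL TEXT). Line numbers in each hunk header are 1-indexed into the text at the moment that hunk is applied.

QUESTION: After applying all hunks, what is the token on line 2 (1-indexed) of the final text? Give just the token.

Hunk 1: at line 6 remove [akd,zvmde,jtweq] add [txj] -> 10 lines: kninb cti bnh frh eroys rgh txj enfr jikb rkqvm
Hunk 2: at line 1 remove [bnh,frh,eroys] add [qqhgx] -> 8 lines: kninb cti qqhgx rgh txj enfr jikb rkqvm
Hunk 3: at line 1 remove [qqhgx] add [xidcb,lsqf] -> 9 lines: kninb cti xidcb lsqf rgh txj enfr jikb rkqvm
Hunk 4: at line 6 remove [enfr,jikb] add [nckzi] -> 8 lines: kninb cti xidcb lsqf rgh txj nckzi rkqvm
Final line 2: cti

Answer: cti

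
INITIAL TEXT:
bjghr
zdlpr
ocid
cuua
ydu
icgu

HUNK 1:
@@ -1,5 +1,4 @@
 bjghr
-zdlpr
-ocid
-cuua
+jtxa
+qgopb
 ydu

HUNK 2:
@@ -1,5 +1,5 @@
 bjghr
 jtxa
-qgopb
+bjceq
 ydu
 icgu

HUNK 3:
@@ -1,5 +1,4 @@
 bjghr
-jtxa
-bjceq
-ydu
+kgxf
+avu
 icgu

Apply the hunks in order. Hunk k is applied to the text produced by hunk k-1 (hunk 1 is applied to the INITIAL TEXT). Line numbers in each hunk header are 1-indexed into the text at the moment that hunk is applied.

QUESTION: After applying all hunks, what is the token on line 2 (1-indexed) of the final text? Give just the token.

Hunk 1: at line 1 remove [zdlpr,ocid,cuua] add [jtxa,qgopb] -> 5 lines: bjghr jtxa qgopb ydu icgu
Hunk 2: at line 1 remove [qgopb] add [bjceq] -> 5 lines: bjghr jtxa bjceq ydu icgu
Hunk 3: at line 1 remove [jtxa,bjceq,ydu] add [kgxf,avu] -> 4 lines: bjghr kgxf avu icgu
Final line 2: kgxf

Answer: kgxf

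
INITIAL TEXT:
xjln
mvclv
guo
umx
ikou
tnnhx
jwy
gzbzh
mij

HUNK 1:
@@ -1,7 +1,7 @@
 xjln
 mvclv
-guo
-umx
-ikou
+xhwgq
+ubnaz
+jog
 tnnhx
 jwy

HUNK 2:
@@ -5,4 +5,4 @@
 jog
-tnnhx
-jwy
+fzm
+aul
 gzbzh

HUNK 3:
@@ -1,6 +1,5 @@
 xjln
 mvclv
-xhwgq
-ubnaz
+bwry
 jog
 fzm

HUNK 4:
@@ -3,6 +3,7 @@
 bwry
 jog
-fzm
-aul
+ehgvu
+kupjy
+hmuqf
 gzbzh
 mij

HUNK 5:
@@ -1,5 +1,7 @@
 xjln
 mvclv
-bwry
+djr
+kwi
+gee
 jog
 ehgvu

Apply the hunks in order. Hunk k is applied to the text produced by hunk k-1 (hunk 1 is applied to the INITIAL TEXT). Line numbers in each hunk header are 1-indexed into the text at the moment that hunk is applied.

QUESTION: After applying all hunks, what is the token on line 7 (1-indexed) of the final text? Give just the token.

Answer: ehgvu

Derivation:
Hunk 1: at line 1 remove [guo,umx,ikou] add [xhwgq,ubnaz,jog] -> 9 lines: xjln mvclv xhwgq ubnaz jog tnnhx jwy gzbzh mij
Hunk 2: at line 5 remove [tnnhx,jwy] add [fzm,aul] -> 9 lines: xjln mvclv xhwgq ubnaz jog fzm aul gzbzh mij
Hunk 3: at line 1 remove [xhwgq,ubnaz] add [bwry] -> 8 lines: xjln mvclv bwry jog fzm aul gzbzh mij
Hunk 4: at line 3 remove [fzm,aul] add [ehgvu,kupjy,hmuqf] -> 9 lines: xjln mvclv bwry jog ehgvu kupjy hmuqf gzbzh mij
Hunk 5: at line 1 remove [bwry] add [djr,kwi,gee] -> 11 lines: xjln mvclv djr kwi gee jog ehgvu kupjy hmuqf gzbzh mij
Final line 7: ehgvu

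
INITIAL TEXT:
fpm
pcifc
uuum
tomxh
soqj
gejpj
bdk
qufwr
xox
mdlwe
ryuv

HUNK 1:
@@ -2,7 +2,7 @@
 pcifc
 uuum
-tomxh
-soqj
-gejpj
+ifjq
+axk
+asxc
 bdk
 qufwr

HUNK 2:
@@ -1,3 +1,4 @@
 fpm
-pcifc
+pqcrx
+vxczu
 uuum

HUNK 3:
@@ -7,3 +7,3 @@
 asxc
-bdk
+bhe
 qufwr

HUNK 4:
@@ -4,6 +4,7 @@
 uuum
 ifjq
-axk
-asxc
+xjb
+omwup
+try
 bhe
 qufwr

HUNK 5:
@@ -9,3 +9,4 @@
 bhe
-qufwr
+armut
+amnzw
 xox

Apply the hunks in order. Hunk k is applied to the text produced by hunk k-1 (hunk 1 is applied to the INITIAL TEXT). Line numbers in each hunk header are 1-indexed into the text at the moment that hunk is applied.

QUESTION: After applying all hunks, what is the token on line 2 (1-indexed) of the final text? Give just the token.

Hunk 1: at line 2 remove [tomxh,soqj,gejpj] add [ifjq,axk,asxc] -> 11 lines: fpm pcifc uuum ifjq axk asxc bdk qufwr xox mdlwe ryuv
Hunk 2: at line 1 remove [pcifc] add [pqcrx,vxczu] -> 12 lines: fpm pqcrx vxczu uuum ifjq axk asxc bdk qufwr xox mdlwe ryuv
Hunk 3: at line 7 remove [bdk] add [bhe] -> 12 lines: fpm pqcrx vxczu uuum ifjq axk asxc bhe qufwr xox mdlwe ryuv
Hunk 4: at line 4 remove [axk,asxc] add [xjb,omwup,try] -> 13 lines: fpm pqcrx vxczu uuum ifjq xjb omwup try bhe qufwr xox mdlwe ryuv
Hunk 5: at line 9 remove [qufwr] add [armut,amnzw] -> 14 lines: fpm pqcrx vxczu uuum ifjq xjb omwup try bhe armut amnzw xox mdlwe ryuv
Final line 2: pqcrx

Answer: pqcrx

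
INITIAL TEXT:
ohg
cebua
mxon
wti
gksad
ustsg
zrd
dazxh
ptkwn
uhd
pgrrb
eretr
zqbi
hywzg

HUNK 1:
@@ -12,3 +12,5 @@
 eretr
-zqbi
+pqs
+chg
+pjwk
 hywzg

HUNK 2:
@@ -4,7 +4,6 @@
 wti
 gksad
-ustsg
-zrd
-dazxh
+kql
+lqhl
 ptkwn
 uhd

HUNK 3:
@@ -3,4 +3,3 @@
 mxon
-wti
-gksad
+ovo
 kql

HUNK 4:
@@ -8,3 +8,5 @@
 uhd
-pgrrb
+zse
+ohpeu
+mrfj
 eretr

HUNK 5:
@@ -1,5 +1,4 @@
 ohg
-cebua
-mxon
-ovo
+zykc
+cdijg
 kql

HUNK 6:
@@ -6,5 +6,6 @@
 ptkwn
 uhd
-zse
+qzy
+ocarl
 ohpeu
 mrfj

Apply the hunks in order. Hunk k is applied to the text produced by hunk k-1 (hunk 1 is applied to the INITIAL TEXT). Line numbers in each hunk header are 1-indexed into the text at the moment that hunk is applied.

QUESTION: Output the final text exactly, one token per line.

Answer: ohg
zykc
cdijg
kql
lqhl
ptkwn
uhd
qzy
ocarl
ohpeu
mrfj
eretr
pqs
chg
pjwk
hywzg

Derivation:
Hunk 1: at line 12 remove [zqbi] add [pqs,chg,pjwk] -> 16 lines: ohg cebua mxon wti gksad ustsg zrd dazxh ptkwn uhd pgrrb eretr pqs chg pjwk hywzg
Hunk 2: at line 4 remove [ustsg,zrd,dazxh] add [kql,lqhl] -> 15 lines: ohg cebua mxon wti gksad kql lqhl ptkwn uhd pgrrb eretr pqs chg pjwk hywzg
Hunk 3: at line 3 remove [wti,gksad] add [ovo] -> 14 lines: ohg cebua mxon ovo kql lqhl ptkwn uhd pgrrb eretr pqs chg pjwk hywzg
Hunk 4: at line 8 remove [pgrrb] add [zse,ohpeu,mrfj] -> 16 lines: ohg cebua mxon ovo kql lqhl ptkwn uhd zse ohpeu mrfj eretr pqs chg pjwk hywzg
Hunk 5: at line 1 remove [cebua,mxon,ovo] add [zykc,cdijg] -> 15 lines: ohg zykc cdijg kql lqhl ptkwn uhd zse ohpeu mrfj eretr pqs chg pjwk hywzg
Hunk 6: at line 6 remove [zse] add [qzy,ocarl] -> 16 lines: ohg zykc cdijg kql lqhl ptkwn uhd qzy ocarl ohpeu mrfj eretr pqs chg pjwk hywzg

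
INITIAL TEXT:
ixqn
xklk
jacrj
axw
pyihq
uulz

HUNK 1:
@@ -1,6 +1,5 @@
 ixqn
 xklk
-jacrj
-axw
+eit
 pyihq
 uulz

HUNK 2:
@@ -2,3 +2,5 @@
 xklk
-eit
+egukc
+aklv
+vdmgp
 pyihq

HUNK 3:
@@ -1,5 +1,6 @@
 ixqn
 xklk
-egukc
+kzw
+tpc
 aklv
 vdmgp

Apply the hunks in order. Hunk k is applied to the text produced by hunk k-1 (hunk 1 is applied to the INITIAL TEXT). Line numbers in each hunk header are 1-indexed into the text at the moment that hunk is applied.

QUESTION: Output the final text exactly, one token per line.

Answer: ixqn
xklk
kzw
tpc
aklv
vdmgp
pyihq
uulz

Derivation:
Hunk 1: at line 1 remove [jacrj,axw] add [eit] -> 5 lines: ixqn xklk eit pyihq uulz
Hunk 2: at line 2 remove [eit] add [egukc,aklv,vdmgp] -> 7 lines: ixqn xklk egukc aklv vdmgp pyihq uulz
Hunk 3: at line 1 remove [egukc] add [kzw,tpc] -> 8 lines: ixqn xklk kzw tpc aklv vdmgp pyihq uulz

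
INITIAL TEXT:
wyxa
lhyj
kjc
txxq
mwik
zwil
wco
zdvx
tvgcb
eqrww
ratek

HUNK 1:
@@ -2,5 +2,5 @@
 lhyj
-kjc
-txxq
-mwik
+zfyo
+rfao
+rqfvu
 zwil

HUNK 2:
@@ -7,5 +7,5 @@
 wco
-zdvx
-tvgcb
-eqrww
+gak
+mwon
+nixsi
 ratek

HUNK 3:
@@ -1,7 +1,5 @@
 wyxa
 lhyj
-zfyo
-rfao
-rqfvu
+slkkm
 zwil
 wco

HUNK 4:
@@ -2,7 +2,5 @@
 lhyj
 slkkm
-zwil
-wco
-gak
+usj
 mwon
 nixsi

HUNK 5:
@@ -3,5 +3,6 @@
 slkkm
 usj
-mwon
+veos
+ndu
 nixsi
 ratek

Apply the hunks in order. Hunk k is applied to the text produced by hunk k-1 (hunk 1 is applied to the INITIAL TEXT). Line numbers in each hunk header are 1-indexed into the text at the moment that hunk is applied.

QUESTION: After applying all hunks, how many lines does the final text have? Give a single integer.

Answer: 8

Derivation:
Hunk 1: at line 2 remove [kjc,txxq,mwik] add [zfyo,rfao,rqfvu] -> 11 lines: wyxa lhyj zfyo rfao rqfvu zwil wco zdvx tvgcb eqrww ratek
Hunk 2: at line 7 remove [zdvx,tvgcb,eqrww] add [gak,mwon,nixsi] -> 11 lines: wyxa lhyj zfyo rfao rqfvu zwil wco gak mwon nixsi ratek
Hunk 3: at line 1 remove [zfyo,rfao,rqfvu] add [slkkm] -> 9 lines: wyxa lhyj slkkm zwil wco gak mwon nixsi ratek
Hunk 4: at line 2 remove [zwil,wco,gak] add [usj] -> 7 lines: wyxa lhyj slkkm usj mwon nixsi ratek
Hunk 5: at line 3 remove [mwon] add [veos,ndu] -> 8 lines: wyxa lhyj slkkm usj veos ndu nixsi ratek
Final line count: 8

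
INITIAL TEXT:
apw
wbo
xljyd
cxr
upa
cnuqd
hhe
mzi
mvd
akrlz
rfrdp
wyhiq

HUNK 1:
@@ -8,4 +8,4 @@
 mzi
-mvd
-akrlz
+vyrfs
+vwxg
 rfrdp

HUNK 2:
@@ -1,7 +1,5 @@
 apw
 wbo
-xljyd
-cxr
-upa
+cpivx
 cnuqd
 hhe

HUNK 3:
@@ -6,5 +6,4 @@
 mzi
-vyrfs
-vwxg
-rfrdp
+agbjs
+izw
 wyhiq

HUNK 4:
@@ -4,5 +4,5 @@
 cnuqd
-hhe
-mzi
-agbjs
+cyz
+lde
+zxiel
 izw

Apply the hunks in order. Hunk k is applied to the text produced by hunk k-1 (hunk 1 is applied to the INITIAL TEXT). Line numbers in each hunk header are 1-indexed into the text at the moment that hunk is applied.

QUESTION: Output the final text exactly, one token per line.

Answer: apw
wbo
cpivx
cnuqd
cyz
lde
zxiel
izw
wyhiq

Derivation:
Hunk 1: at line 8 remove [mvd,akrlz] add [vyrfs,vwxg] -> 12 lines: apw wbo xljyd cxr upa cnuqd hhe mzi vyrfs vwxg rfrdp wyhiq
Hunk 2: at line 1 remove [xljyd,cxr,upa] add [cpivx] -> 10 lines: apw wbo cpivx cnuqd hhe mzi vyrfs vwxg rfrdp wyhiq
Hunk 3: at line 6 remove [vyrfs,vwxg,rfrdp] add [agbjs,izw] -> 9 lines: apw wbo cpivx cnuqd hhe mzi agbjs izw wyhiq
Hunk 4: at line 4 remove [hhe,mzi,agbjs] add [cyz,lde,zxiel] -> 9 lines: apw wbo cpivx cnuqd cyz lde zxiel izw wyhiq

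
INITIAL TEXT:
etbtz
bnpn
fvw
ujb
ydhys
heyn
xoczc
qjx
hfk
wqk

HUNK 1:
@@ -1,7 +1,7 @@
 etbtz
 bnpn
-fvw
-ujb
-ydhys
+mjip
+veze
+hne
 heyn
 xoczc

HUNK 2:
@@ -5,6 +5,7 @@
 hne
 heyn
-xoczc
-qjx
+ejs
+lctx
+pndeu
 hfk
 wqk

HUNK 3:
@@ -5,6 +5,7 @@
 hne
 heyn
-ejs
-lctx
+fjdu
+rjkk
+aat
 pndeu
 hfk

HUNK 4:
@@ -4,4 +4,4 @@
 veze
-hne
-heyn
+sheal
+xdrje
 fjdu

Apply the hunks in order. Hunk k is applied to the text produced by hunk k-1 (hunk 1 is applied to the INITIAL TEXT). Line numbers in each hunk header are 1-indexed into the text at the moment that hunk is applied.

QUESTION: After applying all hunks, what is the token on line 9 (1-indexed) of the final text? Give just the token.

Answer: aat

Derivation:
Hunk 1: at line 1 remove [fvw,ujb,ydhys] add [mjip,veze,hne] -> 10 lines: etbtz bnpn mjip veze hne heyn xoczc qjx hfk wqk
Hunk 2: at line 5 remove [xoczc,qjx] add [ejs,lctx,pndeu] -> 11 lines: etbtz bnpn mjip veze hne heyn ejs lctx pndeu hfk wqk
Hunk 3: at line 5 remove [ejs,lctx] add [fjdu,rjkk,aat] -> 12 lines: etbtz bnpn mjip veze hne heyn fjdu rjkk aat pndeu hfk wqk
Hunk 4: at line 4 remove [hne,heyn] add [sheal,xdrje] -> 12 lines: etbtz bnpn mjip veze sheal xdrje fjdu rjkk aat pndeu hfk wqk
Final line 9: aat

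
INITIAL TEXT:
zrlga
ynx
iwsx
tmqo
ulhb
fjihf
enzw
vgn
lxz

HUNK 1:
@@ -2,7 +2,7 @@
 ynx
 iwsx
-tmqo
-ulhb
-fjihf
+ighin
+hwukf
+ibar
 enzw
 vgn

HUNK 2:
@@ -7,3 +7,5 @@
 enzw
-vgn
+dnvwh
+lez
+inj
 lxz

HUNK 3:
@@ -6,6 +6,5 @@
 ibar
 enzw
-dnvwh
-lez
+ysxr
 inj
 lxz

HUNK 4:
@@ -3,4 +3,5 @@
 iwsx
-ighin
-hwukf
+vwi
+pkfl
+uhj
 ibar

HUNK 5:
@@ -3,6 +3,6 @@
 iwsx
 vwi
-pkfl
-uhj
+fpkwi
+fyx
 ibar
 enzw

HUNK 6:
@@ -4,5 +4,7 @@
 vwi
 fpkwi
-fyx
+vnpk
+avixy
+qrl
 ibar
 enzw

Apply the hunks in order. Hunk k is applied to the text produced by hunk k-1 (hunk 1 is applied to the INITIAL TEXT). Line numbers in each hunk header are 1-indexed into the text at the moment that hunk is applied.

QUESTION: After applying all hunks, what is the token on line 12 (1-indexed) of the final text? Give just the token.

Hunk 1: at line 2 remove [tmqo,ulhb,fjihf] add [ighin,hwukf,ibar] -> 9 lines: zrlga ynx iwsx ighin hwukf ibar enzw vgn lxz
Hunk 2: at line 7 remove [vgn] add [dnvwh,lez,inj] -> 11 lines: zrlga ynx iwsx ighin hwukf ibar enzw dnvwh lez inj lxz
Hunk 3: at line 6 remove [dnvwh,lez] add [ysxr] -> 10 lines: zrlga ynx iwsx ighin hwukf ibar enzw ysxr inj lxz
Hunk 4: at line 3 remove [ighin,hwukf] add [vwi,pkfl,uhj] -> 11 lines: zrlga ynx iwsx vwi pkfl uhj ibar enzw ysxr inj lxz
Hunk 5: at line 3 remove [pkfl,uhj] add [fpkwi,fyx] -> 11 lines: zrlga ynx iwsx vwi fpkwi fyx ibar enzw ysxr inj lxz
Hunk 6: at line 4 remove [fyx] add [vnpk,avixy,qrl] -> 13 lines: zrlga ynx iwsx vwi fpkwi vnpk avixy qrl ibar enzw ysxr inj lxz
Final line 12: inj

Answer: inj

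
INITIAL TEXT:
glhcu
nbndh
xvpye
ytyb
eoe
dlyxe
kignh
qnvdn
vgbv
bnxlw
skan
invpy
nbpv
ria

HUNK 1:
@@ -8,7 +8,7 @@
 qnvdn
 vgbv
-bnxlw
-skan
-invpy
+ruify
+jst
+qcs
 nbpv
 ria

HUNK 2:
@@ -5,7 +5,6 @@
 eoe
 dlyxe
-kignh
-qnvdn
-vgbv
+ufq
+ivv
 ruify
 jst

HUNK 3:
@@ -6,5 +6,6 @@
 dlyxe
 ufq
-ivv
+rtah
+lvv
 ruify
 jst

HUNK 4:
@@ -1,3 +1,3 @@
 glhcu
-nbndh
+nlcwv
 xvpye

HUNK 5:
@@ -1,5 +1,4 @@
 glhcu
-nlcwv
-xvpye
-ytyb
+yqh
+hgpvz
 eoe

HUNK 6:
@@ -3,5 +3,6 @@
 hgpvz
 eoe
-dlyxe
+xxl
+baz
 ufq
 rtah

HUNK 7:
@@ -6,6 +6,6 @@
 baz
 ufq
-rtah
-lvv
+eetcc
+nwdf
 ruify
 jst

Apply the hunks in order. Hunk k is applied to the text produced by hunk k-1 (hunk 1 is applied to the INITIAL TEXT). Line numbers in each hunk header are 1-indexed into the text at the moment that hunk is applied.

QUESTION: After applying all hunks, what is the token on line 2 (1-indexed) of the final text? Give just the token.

Hunk 1: at line 8 remove [bnxlw,skan,invpy] add [ruify,jst,qcs] -> 14 lines: glhcu nbndh xvpye ytyb eoe dlyxe kignh qnvdn vgbv ruify jst qcs nbpv ria
Hunk 2: at line 5 remove [kignh,qnvdn,vgbv] add [ufq,ivv] -> 13 lines: glhcu nbndh xvpye ytyb eoe dlyxe ufq ivv ruify jst qcs nbpv ria
Hunk 3: at line 6 remove [ivv] add [rtah,lvv] -> 14 lines: glhcu nbndh xvpye ytyb eoe dlyxe ufq rtah lvv ruify jst qcs nbpv ria
Hunk 4: at line 1 remove [nbndh] add [nlcwv] -> 14 lines: glhcu nlcwv xvpye ytyb eoe dlyxe ufq rtah lvv ruify jst qcs nbpv ria
Hunk 5: at line 1 remove [nlcwv,xvpye,ytyb] add [yqh,hgpvz] -> 13 lines: glhcu yqh hgpvz eoe dlyxe ufq rtah lvv ruify jst qcs nbpv ria
Hunk 6: at line 3 remove [dlyxe] add [xxl,baz] -> 14 lines: glhcu yqh hgpvz eoe xxl baz ufq rtah lvv ruify jst qcs nbpv ria
Hunk 7: at line 6 remove [rtah,lvv] add [eetcc,nwdf] -> 14 lines: glhcu yqh hgpvz eoe xxl baz ufq eetcc nwdf ruify jst qcs nbpv ria
Final line 2: yqh

Answer: yqh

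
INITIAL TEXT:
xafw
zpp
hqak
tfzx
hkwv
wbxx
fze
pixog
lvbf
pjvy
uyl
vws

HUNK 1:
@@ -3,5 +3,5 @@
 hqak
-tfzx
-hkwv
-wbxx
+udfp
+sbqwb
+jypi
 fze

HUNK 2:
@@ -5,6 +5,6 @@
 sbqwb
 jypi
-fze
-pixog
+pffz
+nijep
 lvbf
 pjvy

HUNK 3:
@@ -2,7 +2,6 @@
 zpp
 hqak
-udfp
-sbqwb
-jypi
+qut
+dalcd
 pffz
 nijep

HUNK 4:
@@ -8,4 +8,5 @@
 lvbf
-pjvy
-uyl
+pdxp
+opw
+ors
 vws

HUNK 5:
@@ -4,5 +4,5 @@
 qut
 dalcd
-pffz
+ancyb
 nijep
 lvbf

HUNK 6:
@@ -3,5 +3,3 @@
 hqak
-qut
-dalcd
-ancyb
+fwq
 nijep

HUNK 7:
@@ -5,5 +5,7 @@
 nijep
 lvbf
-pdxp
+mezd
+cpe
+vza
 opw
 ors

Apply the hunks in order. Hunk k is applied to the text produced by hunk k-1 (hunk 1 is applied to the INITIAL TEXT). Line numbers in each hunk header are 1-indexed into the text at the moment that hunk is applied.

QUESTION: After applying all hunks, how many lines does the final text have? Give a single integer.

Answer: 12

Derivation:
Hunk 1: at line 3 remove [tfzx,hkwv,wbxx] add [udfp,sbqwb,jypi] -> 12 lines: xafw zpp hqak udfp sbqwb jypi fze pixog lvbf pjvy uyl vws
Hunk 2: at line 5 remove [fze,pixog] add [pffz,nijep] -> 12 lines: xafw zpp hqak udfp sbqwb jypi pffz nijep lvbf pjvy uyl vws
Hunk 3: at line 2 remove [udfp,sbqwb,jypi] add [qut,dalcd] -> 11 lines: xafw zpp hqak qut dalcd pffz nijep lvbf pjvy uyl vws
Hunk 4: at line 8 remove [pjvy,uyl] add [pdxp,opw,ors] -> 12 lines: xafw zpp hqak qut dalcd pffz nijep lvbf pdxp opw ors vws
Hunk 5: at line 4 remove [pffz] add [ancyb] -> 12 lines: xafw zpp hqak qut dalcd ancyb nijep lvbf pdxp opw ors vws
Hunk 6: at line 3 remove [qut,dalcd,ancyb] add [fwq] -> 10 lines: xafw zpp hqak fwq nijep lvbf pdxp opw ors vws
Hunk 7: at line 5 remove [pdxp] add [mezd,cpe,vza] -> 12 lines: xafw zpp hqak fwq nijep lvbf mezd cpe vza opw ors vws
Final line count: 12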